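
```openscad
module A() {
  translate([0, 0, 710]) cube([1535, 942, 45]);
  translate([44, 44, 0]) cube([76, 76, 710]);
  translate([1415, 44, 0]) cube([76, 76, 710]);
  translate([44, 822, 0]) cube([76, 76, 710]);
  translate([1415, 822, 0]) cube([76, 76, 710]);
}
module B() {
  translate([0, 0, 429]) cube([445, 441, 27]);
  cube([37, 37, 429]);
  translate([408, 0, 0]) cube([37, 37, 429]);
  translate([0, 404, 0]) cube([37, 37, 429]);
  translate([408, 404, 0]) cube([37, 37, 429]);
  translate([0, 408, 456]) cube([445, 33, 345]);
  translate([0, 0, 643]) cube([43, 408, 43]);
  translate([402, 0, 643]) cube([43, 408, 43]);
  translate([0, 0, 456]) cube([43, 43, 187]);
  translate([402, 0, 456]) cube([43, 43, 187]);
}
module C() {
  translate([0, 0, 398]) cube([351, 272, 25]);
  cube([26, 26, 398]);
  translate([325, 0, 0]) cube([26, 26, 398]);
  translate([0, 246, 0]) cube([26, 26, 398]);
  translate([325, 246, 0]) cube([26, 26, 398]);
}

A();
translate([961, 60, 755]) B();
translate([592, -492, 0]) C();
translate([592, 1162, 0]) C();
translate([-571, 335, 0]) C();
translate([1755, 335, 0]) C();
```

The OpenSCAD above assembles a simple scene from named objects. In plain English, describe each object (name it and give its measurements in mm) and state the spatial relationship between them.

A is a table with a 1535×942 mm rectangular top, 45 mm thick, top surface at z = 755 mm, supported by four 76×76 mm square legs, each inset 44 mm from the nearest pair of top edges, running from the floor.

B is a chair: 445×441 mm seat, 27 mm thick, top at z = 456 mm, on four 37 mm square corner legs flush with the seat edges. A 33 mm thick backrest slab spans the full seat width, extending 345 mm above the seat top, its back face flush with the seat's +y edge. Two armrests of 43×43 mm section run along each side from the seat's front edge to the front of the backrest, top faces 230 mm above the seat top and outer faces flush with the seat's x-edges; a 43×43 mm post under the front of each armrest stands on the seat at the front corner.

C is a simple wooden stool: a rectangular seat 351 mm (x) by 272 mm (y), 25 mm thick, top face at z = 423 mm, on four square legs, each 26×26 mm in cross-section. The legs rest on z = 0, each flush with a corner of the seat.

The chair is on top of the table. Four stools sit around the table at the −y, +y, −x, +x sides.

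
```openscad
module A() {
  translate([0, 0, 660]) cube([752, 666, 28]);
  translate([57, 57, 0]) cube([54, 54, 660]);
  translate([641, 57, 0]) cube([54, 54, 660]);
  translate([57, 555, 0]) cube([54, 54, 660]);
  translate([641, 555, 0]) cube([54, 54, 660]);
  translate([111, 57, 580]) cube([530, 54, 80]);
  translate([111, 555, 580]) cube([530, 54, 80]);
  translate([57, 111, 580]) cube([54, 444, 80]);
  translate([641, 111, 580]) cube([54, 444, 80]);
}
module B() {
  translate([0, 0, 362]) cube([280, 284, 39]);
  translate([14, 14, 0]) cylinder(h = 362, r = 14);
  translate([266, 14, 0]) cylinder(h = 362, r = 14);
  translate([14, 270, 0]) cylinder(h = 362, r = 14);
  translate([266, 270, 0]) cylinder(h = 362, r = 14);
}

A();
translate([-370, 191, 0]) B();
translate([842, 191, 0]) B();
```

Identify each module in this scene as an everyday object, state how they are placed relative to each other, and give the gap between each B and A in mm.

Each stool's nearest face is 90 mm from the table's bounding box.

A is a table. B is a stool. Two stools sit around the table at the −x, +x sides. The gap between each stool and the table is 90 mm.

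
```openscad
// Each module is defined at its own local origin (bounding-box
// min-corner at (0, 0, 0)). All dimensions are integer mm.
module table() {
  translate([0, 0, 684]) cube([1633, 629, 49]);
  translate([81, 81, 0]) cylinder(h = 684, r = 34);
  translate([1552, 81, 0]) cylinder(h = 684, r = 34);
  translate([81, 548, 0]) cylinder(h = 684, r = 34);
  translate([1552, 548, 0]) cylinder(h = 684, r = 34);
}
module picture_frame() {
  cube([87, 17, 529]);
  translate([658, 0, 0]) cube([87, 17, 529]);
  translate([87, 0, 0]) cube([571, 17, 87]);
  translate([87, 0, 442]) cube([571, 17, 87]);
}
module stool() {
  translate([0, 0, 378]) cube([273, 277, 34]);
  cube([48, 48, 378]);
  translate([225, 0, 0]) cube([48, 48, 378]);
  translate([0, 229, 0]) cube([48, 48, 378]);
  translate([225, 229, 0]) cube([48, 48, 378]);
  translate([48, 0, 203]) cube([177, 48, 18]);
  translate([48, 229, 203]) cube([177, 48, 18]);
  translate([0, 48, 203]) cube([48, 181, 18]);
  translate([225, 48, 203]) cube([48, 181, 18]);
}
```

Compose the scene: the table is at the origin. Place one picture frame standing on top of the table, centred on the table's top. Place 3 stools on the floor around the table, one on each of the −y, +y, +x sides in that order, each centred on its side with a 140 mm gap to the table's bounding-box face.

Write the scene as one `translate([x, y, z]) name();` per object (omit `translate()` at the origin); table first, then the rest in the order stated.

table();
translate([444, 306, 733]) picture_frame();
translate([680, -417, 0]) stool();
translate([680, 769, 0]) stool();
translate([1773, 176, 0]) stool();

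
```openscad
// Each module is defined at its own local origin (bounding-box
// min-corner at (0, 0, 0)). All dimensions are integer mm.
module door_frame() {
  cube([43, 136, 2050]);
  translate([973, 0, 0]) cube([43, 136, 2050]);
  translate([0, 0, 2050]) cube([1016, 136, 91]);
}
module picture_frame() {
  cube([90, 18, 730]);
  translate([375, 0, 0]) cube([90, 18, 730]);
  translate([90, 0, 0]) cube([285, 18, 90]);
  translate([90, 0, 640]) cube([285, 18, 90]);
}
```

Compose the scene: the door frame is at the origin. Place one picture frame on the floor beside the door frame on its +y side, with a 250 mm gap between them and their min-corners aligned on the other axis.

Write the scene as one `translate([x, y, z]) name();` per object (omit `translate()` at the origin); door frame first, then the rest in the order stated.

door_frame();
translate([0, 386, 0]) picture_frame();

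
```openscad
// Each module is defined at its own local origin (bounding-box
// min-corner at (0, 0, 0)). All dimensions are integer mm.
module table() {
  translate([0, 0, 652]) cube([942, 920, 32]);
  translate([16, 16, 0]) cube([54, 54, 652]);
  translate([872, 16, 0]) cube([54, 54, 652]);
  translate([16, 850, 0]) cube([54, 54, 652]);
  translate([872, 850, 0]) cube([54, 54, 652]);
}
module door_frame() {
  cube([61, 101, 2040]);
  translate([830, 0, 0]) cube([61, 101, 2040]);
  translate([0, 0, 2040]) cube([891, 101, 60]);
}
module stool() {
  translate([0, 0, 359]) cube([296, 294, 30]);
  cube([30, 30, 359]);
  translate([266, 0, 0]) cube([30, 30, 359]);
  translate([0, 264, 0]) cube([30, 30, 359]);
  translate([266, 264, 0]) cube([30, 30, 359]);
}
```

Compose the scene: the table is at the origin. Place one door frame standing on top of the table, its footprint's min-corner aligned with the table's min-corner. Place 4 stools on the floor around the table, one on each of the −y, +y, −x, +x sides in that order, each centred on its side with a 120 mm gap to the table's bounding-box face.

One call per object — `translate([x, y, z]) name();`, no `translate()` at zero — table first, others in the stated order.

table();
translate([0, 0, 684]) door_frame();
translate([323, -414, 0]) stool();
translate([323, 1040, 0]) stool();
translate([-416, 313, 0]) stool();
translate([1062, 313, 0]) stool();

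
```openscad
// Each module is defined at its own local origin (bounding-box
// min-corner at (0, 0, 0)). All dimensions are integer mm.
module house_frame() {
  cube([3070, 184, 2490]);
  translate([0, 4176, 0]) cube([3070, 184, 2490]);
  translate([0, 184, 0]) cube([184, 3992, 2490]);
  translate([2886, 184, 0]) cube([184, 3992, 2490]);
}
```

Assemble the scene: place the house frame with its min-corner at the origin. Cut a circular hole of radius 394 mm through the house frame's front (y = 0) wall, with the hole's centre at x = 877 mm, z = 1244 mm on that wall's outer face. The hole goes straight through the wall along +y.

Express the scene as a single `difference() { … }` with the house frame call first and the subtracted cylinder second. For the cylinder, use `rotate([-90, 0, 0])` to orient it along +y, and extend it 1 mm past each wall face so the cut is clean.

difference() {
  house_frame();
  translate([877, -1, 1244]) rotate([-90, 0, 0]) cylinder(h = 186, r = 394);
}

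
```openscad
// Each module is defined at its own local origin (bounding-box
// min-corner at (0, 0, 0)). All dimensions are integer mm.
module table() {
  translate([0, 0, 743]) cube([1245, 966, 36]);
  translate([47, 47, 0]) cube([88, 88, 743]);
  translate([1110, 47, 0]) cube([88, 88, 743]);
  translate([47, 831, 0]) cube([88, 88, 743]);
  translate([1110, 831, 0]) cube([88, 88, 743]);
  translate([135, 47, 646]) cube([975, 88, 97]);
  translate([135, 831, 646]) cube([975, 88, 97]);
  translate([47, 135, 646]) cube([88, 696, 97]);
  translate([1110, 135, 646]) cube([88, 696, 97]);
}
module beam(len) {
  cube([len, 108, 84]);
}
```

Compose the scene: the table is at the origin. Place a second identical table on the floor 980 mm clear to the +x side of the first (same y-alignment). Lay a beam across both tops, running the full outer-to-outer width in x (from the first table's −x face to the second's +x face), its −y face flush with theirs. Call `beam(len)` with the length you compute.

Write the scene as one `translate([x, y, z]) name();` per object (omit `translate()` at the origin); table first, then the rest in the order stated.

table();
translate([2225, 0, 0]) table();
translate([0, 0, 779]) beam(3470);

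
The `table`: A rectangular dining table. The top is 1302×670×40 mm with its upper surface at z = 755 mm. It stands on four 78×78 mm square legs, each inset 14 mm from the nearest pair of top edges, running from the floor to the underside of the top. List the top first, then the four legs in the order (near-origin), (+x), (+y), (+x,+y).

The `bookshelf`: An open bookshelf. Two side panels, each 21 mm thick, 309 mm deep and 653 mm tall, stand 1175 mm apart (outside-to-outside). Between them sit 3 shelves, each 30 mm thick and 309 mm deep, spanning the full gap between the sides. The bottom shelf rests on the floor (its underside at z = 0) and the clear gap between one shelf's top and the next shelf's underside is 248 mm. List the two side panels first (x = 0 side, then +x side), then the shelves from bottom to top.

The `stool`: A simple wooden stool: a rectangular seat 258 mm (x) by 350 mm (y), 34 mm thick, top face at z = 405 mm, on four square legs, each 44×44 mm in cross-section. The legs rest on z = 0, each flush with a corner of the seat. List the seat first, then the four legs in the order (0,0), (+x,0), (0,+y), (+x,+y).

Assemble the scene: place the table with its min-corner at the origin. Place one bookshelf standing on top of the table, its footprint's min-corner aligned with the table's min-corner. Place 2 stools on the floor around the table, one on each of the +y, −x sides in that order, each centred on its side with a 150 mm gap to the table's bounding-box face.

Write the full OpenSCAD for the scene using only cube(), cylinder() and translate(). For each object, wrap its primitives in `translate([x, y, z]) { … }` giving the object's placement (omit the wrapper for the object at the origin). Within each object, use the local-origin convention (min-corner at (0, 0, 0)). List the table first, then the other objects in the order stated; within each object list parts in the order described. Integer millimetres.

translate([0, 0, 715]) cube([1302, 670, 40]);
translate([14, 14, 0]) cube([78, 78, 715]);
translate([1210, 14, 0]) cube([78, 78, 715]);
translate([14, 578, 0]) cube([78, 78, 715]);
translate([1210, 578, 0]) cube([78, 78, 715]);
translate([0, 0, 755]) {
  cube([21, 309, 653]);
  translate([1154, 0, 0]) cube([21, 309, 653]);
  translate([21, 0, 0]) cube([1133, 309, 30]);
  translate([21, 0, 278]) cube([1133, 309, 30]);
  translate([21, 0, 556]) cube([1133, 309, 30]);
}
translate([522, 820, 0]) {
  translate([0, 0, 371]) cube([258, 350, 34]);
  cube([44, 44, 371]);
  translate([214, 0, 0]) cube([44, 44, 371]);
  translate([0, 306, 0]) cube([44, 44, 371]);
  translate([214, 306, 0]) cube([44, 44, 371]);
}
translate([-408, 160, 0]) {
  translate([0, 0, 371]) cube([258, 350, 34]);
  cube([44, 44, 371]);
  translate([214, 0, 0]) cube([44, 44, 371]);
  translate([0, 306, 0]) cube([44, 44, 371]);
  translate([214, 306, 0]) cube([44, 44, 371]);
}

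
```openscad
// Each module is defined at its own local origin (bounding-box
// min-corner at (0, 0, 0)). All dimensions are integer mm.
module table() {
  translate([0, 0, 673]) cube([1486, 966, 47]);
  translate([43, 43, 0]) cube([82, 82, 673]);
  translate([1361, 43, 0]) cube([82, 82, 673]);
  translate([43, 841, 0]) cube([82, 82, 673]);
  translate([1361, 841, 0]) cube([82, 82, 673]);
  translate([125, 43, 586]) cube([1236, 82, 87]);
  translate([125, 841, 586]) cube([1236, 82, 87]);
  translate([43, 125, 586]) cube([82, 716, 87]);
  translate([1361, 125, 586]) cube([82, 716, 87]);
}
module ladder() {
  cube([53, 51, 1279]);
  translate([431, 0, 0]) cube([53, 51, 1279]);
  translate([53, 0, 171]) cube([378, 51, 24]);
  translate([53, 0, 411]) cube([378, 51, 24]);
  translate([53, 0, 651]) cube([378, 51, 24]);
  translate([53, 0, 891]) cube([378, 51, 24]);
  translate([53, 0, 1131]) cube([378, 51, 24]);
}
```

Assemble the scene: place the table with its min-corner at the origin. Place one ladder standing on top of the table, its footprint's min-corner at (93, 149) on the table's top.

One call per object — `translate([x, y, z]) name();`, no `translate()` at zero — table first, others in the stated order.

table();
translate([93, 149, 720]) ladder();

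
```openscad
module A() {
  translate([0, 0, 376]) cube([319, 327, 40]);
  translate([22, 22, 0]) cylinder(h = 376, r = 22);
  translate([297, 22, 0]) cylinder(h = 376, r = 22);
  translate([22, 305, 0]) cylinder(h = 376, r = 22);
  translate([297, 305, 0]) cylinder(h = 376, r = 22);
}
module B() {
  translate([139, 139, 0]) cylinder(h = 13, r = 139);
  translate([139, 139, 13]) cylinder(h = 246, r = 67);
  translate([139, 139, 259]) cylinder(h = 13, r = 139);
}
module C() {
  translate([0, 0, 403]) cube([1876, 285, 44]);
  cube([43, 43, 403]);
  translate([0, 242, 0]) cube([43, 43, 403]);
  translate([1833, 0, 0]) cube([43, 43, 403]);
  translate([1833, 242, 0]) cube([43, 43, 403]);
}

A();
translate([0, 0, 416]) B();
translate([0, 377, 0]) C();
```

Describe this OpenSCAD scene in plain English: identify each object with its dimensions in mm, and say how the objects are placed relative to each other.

A is a four-legged stool. The seat is a 319×327×40 mm slab whose top surface is at z = 416 mm; four round legs, each 44 mm in diameter, run from the floor (z = 0) to the underside of the seat, each leg's axis is inset half a diameter from the nearest pair of seat edges (so the leg's bounding box is flush with the corner).

B is a spool: two coaxial disc flanges of radius 139 mm and thickness 13 mm, joined by a core cylinder of radius 67 mm and height 246 mm. The lower flange rests on z = 0 and the three cylinders share a vertical axis.

C is a bench: a 1876×285 mm seat slab, 44 mm thick, top at z = 447 mm, on four 43×43 mm square legs flush with the seat corners and standing on z = 0.

The spool is on top of the stool. The bench is on the floor beside the stool on its +y side.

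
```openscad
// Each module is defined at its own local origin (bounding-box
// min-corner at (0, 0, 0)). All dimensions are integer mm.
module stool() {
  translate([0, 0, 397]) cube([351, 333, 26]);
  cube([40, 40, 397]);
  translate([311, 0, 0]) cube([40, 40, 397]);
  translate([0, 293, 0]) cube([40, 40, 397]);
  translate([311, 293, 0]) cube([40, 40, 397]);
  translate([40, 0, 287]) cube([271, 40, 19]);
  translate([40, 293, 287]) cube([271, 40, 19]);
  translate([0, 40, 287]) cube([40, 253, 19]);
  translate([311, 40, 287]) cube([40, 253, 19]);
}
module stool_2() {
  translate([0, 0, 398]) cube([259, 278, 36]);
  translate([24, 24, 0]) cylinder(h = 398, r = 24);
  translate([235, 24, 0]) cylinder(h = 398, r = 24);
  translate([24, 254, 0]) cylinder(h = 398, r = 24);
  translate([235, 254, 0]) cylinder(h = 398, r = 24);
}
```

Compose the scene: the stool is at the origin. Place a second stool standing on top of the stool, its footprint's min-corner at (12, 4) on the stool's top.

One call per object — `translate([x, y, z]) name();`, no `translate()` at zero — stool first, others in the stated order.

stool();
translate([12, 4, 423]) stool_2();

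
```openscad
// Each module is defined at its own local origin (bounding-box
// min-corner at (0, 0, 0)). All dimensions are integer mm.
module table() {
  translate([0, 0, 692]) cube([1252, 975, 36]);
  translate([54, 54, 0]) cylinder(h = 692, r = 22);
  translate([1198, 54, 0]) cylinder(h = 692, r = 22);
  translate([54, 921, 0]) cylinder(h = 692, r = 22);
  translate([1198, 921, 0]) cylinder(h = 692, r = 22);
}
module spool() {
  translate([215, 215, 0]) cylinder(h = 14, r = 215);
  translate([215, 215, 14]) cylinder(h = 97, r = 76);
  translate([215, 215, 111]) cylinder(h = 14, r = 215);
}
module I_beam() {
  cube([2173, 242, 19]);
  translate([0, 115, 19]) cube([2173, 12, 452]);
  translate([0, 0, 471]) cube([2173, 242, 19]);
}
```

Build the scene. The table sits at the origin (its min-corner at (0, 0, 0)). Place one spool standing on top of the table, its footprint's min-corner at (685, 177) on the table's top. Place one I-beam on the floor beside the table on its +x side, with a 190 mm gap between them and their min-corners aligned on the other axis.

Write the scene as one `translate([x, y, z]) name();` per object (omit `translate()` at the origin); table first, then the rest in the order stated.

table();
translate([685, 177, 728]) spool();
translate([1442, 0, 0]) I_beam();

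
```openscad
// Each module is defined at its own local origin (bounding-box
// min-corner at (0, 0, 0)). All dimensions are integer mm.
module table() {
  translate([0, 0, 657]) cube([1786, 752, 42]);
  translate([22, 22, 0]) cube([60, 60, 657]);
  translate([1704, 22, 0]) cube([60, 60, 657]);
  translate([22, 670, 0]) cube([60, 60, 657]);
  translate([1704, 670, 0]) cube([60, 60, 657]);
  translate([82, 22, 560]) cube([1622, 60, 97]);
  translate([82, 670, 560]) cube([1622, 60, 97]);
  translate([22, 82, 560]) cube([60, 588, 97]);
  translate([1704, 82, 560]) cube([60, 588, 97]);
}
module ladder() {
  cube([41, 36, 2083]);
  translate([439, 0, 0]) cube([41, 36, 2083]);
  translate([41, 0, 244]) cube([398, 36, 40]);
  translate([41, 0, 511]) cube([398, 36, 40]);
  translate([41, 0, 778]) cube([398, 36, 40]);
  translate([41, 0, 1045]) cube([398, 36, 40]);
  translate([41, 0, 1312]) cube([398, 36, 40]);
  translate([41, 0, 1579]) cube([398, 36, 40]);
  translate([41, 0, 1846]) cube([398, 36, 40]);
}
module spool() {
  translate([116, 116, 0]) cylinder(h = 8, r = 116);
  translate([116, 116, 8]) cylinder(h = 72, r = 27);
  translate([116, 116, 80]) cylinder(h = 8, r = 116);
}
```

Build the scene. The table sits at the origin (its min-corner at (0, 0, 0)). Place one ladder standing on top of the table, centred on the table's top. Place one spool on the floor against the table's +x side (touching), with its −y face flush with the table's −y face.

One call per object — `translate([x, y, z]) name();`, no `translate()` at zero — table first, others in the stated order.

table();
translate([653, 358, 699]) ladder();
translate([1786, 0, 0]) spool();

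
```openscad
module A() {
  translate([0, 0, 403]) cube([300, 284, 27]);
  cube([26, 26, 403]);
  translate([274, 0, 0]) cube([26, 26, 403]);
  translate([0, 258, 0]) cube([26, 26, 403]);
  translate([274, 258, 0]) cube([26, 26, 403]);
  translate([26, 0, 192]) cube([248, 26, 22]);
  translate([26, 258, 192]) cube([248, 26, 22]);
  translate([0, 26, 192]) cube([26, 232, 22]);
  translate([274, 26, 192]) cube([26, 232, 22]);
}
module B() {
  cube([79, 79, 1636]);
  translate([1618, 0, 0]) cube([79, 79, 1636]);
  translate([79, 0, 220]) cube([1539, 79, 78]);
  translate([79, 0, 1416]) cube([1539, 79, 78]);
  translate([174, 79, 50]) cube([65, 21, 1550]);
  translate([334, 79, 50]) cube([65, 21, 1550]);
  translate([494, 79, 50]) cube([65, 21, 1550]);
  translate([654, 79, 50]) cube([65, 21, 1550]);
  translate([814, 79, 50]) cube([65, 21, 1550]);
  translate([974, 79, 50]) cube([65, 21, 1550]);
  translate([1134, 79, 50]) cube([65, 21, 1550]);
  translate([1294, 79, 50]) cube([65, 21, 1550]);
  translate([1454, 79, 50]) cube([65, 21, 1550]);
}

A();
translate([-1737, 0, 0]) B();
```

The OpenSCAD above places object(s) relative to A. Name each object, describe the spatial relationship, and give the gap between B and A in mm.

The fence section's nearest face is 40 mm from the stool's −x face.

A is a stool. B is a fence section. The fence section is on the floor beside the stool on its −x side. The gap between the fence section and the stool is 40 mm.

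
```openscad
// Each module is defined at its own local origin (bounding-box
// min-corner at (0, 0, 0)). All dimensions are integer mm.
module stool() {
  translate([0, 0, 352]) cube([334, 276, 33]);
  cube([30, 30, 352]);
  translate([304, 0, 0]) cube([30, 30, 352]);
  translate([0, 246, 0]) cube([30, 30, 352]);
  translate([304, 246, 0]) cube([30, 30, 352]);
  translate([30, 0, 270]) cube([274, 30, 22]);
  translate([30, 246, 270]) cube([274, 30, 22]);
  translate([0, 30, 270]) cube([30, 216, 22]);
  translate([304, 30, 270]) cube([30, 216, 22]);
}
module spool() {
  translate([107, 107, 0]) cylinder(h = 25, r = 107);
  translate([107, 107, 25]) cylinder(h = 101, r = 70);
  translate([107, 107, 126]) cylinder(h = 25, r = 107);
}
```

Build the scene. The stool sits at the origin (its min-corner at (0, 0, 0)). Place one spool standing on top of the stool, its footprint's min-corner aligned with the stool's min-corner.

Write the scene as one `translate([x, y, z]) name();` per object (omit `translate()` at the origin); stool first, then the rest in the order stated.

stool();
translate([0, 0, 385]) spool();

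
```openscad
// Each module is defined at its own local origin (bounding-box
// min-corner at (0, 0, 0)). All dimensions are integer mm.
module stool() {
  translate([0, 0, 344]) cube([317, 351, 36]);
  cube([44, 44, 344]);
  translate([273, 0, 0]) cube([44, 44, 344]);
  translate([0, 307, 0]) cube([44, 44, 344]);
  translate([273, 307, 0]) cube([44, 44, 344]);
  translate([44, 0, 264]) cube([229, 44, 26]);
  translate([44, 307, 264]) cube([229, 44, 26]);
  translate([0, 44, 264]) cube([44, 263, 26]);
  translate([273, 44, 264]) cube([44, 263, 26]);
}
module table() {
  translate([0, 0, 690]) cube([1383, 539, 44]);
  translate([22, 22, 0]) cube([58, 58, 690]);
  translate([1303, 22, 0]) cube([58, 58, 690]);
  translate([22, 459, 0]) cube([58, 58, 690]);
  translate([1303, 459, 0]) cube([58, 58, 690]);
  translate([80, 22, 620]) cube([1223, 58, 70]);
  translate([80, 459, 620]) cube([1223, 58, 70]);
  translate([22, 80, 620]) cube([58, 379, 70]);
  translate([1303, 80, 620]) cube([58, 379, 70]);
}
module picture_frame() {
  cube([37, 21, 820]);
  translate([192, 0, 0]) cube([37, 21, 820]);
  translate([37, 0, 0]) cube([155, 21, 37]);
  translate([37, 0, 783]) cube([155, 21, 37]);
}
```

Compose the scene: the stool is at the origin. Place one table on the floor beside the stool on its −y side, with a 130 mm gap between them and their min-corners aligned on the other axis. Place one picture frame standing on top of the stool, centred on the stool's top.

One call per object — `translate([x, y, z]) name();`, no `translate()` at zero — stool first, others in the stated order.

stool();
translate([0, -669, 0]) table();
translate([44, 165, 380]) picture_frame();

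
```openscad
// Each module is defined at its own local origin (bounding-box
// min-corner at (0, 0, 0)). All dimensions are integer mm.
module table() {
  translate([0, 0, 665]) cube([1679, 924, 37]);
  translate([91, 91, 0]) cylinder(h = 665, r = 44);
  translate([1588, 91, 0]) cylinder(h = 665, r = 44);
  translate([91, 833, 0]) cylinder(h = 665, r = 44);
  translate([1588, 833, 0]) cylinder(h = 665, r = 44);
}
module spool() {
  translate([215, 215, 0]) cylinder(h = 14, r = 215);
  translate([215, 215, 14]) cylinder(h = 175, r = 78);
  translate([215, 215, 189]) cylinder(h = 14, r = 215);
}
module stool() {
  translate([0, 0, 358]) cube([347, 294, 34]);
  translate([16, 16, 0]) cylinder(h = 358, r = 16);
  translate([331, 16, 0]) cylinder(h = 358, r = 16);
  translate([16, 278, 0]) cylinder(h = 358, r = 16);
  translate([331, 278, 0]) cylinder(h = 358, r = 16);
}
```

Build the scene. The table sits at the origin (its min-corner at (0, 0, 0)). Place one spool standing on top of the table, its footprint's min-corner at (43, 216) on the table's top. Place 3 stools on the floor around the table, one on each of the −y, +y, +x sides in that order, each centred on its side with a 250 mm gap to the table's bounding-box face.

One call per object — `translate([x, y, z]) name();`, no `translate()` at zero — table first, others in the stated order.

table();
translate([43, 216, 702]) spool();
translate([666, -544, 0]) stool();
translate([666, 1174, 0]) stool();
translate([1929, 315, 0]) stool();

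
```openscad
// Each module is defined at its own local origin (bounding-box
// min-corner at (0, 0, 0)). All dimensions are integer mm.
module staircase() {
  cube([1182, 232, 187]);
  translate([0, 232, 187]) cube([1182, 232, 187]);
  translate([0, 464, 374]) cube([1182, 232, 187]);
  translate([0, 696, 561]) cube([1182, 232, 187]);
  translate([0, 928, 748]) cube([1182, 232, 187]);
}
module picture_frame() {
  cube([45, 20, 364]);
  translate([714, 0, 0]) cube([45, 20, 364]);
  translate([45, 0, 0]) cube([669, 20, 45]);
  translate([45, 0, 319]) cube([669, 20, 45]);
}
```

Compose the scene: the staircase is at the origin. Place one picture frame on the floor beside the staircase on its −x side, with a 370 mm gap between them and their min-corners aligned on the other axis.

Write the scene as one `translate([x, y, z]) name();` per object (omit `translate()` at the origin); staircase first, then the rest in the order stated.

staircase();
translate([-1129, 0, 0]) picture_frame();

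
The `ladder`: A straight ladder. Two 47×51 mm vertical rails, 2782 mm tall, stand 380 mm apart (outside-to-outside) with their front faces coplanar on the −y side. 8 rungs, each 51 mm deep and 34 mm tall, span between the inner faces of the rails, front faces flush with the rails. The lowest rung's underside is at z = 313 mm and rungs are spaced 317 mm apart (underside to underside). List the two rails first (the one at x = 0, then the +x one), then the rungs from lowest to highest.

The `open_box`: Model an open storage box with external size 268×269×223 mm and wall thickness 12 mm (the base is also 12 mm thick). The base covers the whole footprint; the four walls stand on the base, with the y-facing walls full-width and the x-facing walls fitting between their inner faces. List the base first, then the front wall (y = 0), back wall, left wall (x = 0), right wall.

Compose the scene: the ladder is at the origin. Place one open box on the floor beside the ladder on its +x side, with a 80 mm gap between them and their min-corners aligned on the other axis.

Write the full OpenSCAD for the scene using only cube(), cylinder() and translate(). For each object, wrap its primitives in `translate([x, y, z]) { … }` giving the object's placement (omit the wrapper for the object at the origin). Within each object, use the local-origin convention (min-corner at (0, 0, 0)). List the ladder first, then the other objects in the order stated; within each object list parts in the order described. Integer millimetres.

cube([47, 51, 2782]);
translate([333, 0, 0]) cube([47, 51, 2782]);
translate([47, 0, 313]) cube([286, 51, 34]);
translate([47, 0, 630]) cube([286, 51, 34]);
translate([47, 0, 947]) cube([286, 51, 34]);
translate([47, 0, 1264]) cube([286, 51, 34]);
translate([47, 0, 1581]) cube([286, 51, 34]);
translate([47, 0, 1898]) cube([286, 51, 34]);
translate([47, 0, 2215]) cube([286, 51, 34]);
translate([47, 0, 2532]) cube([286, 51, 34]);
translate([460, 0, 0]) {
  cube([268, 269, 12]);
  translate([0, 0, 12]) cube([268, 12, 211]);
  translate([0, 257, 12]) cube([268, 12, 211]);
  translate([0, 12, 12]) cube([12, 245, 211]);
  translate([256, 12, 12]) cube([12, 245, 211]);
}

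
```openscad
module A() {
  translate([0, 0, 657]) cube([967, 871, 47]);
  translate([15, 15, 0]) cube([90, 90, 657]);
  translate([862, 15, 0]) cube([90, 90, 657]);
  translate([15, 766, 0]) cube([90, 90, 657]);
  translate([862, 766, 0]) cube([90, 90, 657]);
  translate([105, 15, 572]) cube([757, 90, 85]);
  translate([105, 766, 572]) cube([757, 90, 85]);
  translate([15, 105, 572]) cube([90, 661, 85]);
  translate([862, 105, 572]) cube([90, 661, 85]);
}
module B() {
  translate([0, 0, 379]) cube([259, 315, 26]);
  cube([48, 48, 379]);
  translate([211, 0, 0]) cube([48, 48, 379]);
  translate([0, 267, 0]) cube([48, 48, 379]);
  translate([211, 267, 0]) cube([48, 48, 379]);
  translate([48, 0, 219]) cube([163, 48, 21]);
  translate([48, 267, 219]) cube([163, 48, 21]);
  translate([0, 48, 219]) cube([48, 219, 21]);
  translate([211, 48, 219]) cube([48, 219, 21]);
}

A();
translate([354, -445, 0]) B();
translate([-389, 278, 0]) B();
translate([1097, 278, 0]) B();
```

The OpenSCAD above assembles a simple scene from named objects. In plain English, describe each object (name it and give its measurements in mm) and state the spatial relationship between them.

A is a rectangular dining table. The top is 967×871×47 mm with its upper surface at z = 704 mm. It stands on four 90×90 mm square legs, each inset 15 mm from the nearest pair of top edges, running from the floor to the underside of the top. Four apron rails, 90 mm thick and 85 mm tall, run between adjacent legs with their top edges flush with the underside of the top and their outer faces flush with the legs' outer faces.

B is a four-legged stool. The seat is a 259×315×26 mm slab whose top surface is at z = 405 mm; four square legs, each 48×48 mm in cross-section, run from the floor (z = 0) to the underside of the seat, each flush with a corner of the seat. Four stretchers, 48 mm wide and 21 mm tall, connect adjacent legs with their undersides at z = 219 mm, each running between the inner faces of the legs it joins and aligned with the legs' outer faces on the other axis.

Three stools sit around the table at the −y, −x, +x sides.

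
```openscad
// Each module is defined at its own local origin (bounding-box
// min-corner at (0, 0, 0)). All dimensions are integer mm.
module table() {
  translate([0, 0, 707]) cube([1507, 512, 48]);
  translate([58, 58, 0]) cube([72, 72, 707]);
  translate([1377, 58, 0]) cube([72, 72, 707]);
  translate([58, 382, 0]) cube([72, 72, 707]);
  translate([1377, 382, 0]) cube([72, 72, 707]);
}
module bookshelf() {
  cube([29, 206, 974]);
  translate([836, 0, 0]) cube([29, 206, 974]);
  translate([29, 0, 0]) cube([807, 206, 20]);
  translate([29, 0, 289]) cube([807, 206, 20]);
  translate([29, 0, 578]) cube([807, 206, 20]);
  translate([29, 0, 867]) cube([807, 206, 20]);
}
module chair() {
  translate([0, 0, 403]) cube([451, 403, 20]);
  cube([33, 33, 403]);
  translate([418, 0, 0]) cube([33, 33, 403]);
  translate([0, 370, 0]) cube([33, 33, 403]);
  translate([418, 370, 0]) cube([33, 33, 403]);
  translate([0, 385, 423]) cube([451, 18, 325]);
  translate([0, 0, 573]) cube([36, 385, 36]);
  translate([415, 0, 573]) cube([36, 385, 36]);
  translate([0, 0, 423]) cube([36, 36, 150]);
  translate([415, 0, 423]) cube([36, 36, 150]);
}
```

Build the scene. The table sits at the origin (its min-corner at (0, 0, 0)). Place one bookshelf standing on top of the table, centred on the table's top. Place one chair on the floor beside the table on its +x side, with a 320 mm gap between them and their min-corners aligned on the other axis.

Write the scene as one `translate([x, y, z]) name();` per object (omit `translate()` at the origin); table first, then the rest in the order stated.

table();
translate([321, 153, 755]) bookshelf();
translate([1827, 0, 0]) chair();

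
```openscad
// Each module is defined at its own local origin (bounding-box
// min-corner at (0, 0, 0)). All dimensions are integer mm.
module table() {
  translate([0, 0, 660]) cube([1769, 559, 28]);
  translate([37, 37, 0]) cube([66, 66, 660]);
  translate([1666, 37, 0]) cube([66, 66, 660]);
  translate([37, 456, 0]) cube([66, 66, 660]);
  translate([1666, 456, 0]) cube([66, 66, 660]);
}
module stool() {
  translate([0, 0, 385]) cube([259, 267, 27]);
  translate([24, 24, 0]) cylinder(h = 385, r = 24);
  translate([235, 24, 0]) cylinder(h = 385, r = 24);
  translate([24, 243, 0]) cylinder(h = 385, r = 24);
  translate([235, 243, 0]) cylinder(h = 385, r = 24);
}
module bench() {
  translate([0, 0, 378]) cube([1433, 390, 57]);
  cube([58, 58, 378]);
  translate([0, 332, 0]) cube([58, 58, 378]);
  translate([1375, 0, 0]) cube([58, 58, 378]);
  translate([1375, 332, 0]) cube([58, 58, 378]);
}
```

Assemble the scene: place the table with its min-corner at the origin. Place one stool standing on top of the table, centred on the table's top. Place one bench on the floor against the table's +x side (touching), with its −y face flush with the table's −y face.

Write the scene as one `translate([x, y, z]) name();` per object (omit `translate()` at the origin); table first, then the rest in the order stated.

table();
translate([755, 146, 688]) stool();
translate([1769, 0, 0]) bench();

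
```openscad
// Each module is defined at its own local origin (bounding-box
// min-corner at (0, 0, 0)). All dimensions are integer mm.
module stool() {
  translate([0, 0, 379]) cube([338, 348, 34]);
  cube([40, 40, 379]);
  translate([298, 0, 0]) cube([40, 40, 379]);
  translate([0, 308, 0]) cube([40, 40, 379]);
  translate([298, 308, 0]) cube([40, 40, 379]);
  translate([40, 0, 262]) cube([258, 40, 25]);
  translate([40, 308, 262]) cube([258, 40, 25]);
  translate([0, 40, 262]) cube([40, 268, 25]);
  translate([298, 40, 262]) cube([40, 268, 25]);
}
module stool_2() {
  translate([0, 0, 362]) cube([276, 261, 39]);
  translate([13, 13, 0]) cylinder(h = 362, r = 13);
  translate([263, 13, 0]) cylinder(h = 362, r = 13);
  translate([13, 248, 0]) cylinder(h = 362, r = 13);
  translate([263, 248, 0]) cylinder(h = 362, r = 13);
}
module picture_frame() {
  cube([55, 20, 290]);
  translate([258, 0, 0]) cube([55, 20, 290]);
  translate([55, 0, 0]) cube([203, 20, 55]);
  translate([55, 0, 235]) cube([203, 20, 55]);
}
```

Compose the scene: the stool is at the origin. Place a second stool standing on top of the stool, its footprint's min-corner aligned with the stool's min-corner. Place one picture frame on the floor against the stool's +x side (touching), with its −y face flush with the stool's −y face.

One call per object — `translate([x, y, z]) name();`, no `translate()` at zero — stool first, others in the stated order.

stool();
translate([0, 0, 413]) stool_2();
translate([338, 0, 0]) picture_frame();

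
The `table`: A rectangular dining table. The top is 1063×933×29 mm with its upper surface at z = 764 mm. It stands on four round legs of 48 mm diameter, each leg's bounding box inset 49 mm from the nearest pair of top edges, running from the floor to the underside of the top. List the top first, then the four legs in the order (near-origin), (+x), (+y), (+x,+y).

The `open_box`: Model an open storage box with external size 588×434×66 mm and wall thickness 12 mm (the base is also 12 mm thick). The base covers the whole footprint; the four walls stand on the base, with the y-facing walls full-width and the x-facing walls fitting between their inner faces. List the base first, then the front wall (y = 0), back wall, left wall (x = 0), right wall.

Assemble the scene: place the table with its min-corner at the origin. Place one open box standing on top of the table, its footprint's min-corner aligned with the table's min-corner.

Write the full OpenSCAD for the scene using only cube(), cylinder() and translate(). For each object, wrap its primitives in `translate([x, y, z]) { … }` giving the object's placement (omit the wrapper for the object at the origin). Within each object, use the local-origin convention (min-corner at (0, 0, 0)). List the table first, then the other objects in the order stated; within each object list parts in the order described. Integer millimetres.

translate([0, 0, 735]) cube([1063, 933, 29]);
translate([73, 73, 0]) cylinder(h = 735, r = 24);
translate([990, 73, 0]) cylinder(h = 735, r = 24);
translate([73, 860, 0]) cylinder(h = 735, r = 24);
translate([990, 860, 0]) cylinder(h = 735, r = 24);
translate([0, 0, 764]) {
  cube([588, 434, 12]);
  translate([0, 0, 12]) cube([588, 12, 54]);
  translate([0, 422, 12]) cube([588, 12, 54]);
  translate([0, 12, 12]) cube([12, 410, 54]);
  translate([576, 12, 12]) cube([12, 410, 54]);
}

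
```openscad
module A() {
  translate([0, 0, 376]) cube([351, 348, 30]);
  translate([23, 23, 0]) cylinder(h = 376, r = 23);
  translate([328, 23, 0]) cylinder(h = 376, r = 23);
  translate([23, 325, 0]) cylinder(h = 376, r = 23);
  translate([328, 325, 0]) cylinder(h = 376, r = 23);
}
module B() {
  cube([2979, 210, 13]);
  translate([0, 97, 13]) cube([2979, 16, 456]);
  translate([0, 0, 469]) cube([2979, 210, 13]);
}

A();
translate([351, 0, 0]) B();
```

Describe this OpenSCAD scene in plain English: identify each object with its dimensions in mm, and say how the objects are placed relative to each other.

A is a four-legged stool. The seat is a 351×348×30 mm slab whose top surface is at z = 406 mm; four round legs, each 46 mm in diameter, run from the floor (z = 0) to the underside of the seat, each leg's axis is inset half a diameter from the nearest pair of seat edges (so the leg's bounding box is flush with the corner).

B is an I-beam lying along x, 2979 mm long. Overall section height 482 mm. Two flanges 210 mm wide (y) and 13 mm thick, one on the floor and one at the top; a web 16 mm thick runs between them, centred on the flange width.

The I-beam is against the stool's +x side, with their −y faces flush.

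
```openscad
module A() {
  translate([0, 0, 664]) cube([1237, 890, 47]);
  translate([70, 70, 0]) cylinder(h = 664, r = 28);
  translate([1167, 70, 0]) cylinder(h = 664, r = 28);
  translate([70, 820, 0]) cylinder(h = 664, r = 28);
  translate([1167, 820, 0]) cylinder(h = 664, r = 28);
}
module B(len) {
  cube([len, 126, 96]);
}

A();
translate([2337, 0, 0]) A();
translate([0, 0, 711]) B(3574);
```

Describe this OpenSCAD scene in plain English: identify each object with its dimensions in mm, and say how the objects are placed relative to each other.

A is a rectangular dining table. The top is 1237×890×47 mm with its upper surface at z = 711 mm. It stands on four round legs of 56 mm diameter, each leg's bounding box inset 42 mm from the nearest pair of top edges, running from the floor to the underside of the top.

B is a rectangular beam 3574 mm long (x), 126 mm deep (y), 96 mm thick (z).

The beam spans the tops of two tables placed 1100 mm apart, resting at z = 711 mm.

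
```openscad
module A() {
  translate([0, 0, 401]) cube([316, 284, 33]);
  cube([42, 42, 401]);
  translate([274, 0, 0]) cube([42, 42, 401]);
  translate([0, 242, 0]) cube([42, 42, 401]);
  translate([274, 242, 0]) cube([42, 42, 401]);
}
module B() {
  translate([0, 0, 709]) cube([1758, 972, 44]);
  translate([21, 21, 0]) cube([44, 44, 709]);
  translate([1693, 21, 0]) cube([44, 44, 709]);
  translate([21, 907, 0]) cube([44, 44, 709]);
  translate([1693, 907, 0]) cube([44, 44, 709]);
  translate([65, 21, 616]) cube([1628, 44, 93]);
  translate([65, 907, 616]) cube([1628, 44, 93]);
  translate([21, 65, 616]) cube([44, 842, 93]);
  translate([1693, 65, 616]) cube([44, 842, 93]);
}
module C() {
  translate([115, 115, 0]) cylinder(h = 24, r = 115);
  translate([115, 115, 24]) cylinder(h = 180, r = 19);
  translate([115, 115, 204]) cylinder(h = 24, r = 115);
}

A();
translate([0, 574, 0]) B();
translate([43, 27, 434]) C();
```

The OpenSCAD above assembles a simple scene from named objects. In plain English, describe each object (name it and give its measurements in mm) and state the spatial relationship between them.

A is a simple wooden stool: a rectangular seat 316 mm (x) by 284 mm (y), 33 mm thick, top face at z = 434 mm, on four square legs, each 42×42 mm in cross-section. The legs rest on z = 0, each flush with a corner of the seat.

B is a table: top 1758 mm (x) × 972 mm (y), 44 mm thick, upper face at z = 753 mm, on four 44×44 mm square legs, each inset 21 mm from the nearest pair of top edges, running from z = 0 to the bottom of the top. Four apron rails, 44 mm thick and 93 mm tall, run between adjacent legs with their top edges flush with the underside of the top and their outer faces flush with the legs' outer faces.

C is a spool: two coaxial disc flanges of radius 115 mm and thickness 24 mm, joined by a core cylinder of radius 19 mm and height 180 mm. The lower flange rests on z = 0 and the three cylinders share a vertical axis.

The table is on the floor beside the stool on its +y side. The spool is on top of the stool, centred.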